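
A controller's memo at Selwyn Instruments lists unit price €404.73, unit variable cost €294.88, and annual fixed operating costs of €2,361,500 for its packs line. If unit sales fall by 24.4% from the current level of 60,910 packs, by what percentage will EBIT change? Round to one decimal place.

-37.7%

At 60,910 units, contribution = 60,910 × €109.85 = €6,690,963.50.
Subtracting fixed costs: EBIT = €6,690,963.50 − €2,361,500 = €4,329,463.50.
DOL = contribution ÷ EBIT = €6,690,963.50 ÷ €4,329,463.50 = 1.5454.
%ΔEBIT = DOL × %ΔSales = 1.5454 × -24.4% = -37.7%.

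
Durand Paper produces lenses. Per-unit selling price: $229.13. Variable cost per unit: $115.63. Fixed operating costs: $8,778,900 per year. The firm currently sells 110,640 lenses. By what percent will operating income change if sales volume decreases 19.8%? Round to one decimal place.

Contribution at this volume is 110,640 × $113.50 = $12,557,640.00.
Subtracting fixed costs: EBIT = $12,557,640.00 − $8,778,900 = $3,778,740.00.
Degree of operating leverage = $12,557,640.00 / $3,778,740.00 = 3.3232.
So EBIT moves 3.3232 × (-19.8%) = -65.8%.

-65.8%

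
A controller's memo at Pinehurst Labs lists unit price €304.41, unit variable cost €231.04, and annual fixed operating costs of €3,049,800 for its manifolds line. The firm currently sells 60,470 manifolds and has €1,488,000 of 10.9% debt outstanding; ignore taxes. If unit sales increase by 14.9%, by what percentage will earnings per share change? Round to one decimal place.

Contribution at this volume is 60,470 × €73.37 = €4,436,683.90.
Subtracting fixed costs: EBIT = €4,436,683.90 − €3,049,800 = €1,386,883.90.
After interest of €162,192.00, pre-tax earnings = €1,224,691.90.
Degree of combined leverage = contribution ÷ (EBIT − I) = €4,436,683.90 ÷ €1,224,691.90 = 3.6227.
%ΔEPS = DCL × %ΔSales = 3.6227 × +14.9% = +54.0%.

+54.0%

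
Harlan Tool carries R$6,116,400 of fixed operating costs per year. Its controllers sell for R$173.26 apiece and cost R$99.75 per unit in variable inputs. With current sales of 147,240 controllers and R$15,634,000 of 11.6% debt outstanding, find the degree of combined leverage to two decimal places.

At 147,240 units, contribution = 147,240 × R$73.51 = R$10,823,612.40.
Subtracting fixed costs: EBIT = R$10,823,612.40 − R$6,116,400 = R$4,707,212.40. Interest = R$1,813,544.00, so EBIT − I = R$2,893,668.40.
DCL = contribution ÷ (EBIT − I) = R$10,823,612.40 ÷ R$2,893,668.40 = 3.7404.

3.74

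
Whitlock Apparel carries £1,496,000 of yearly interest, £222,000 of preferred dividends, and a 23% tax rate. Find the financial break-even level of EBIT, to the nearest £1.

Preferred dividends are paid after tax, so their pre-tax equivalent is £222,000 ÷ (1 − 0.23) = £288,311.69.
Financial break-even EBIT = interest + D_p ÷ (1 − t) = £1,496,000 + £288,311.69 = £1,784,311.69.

£1,784,312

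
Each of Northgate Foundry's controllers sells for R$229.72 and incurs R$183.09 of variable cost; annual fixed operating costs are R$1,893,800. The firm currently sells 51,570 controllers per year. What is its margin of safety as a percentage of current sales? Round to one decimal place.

Unit CM = price − variable cost = R$229.72 − R$183.09 = R$46.63. Break-even units = R$1,893,800 ÷ R$46.63 = 40,613.34; break-even revenue = 40,613.34 × R$229.72 = R$9,329,696.25.
Actual sales revenue = 51,570 × R$229.72 = R$11,846,660.40.
Margin of safety = (R$11,846,660.40 − R$9,329,696.25) ÷ R$11,846,660.40 = 21.2%.

21.2%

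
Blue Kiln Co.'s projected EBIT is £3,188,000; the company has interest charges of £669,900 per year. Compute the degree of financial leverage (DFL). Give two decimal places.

Annual interest charges come to £669,900.00.
DFL = EBIT ÷ (EBIT − I) = £3,188,000 ÷ (£3,188,000 − £669,900.00) = £3,188,000 ÷ £2,518,100.00 = 1.2660.

1.27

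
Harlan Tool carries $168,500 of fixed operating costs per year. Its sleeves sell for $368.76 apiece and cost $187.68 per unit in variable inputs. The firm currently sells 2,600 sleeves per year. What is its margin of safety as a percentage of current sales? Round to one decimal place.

64.2%

Unit CM = price − variable cost = $368.76 − $187.68 = $181.08. Break-even units = $168,500 ÷ $181.08 = 930.53; break-even revenue = 930.53 × $368.76 = $343,141.48.
Current sales = 2,600 × $368.76 = $958,776.00.
Margin of safety = ($958,776.00 − $343,141.48) ÷ $958,776.00 = 64.2%.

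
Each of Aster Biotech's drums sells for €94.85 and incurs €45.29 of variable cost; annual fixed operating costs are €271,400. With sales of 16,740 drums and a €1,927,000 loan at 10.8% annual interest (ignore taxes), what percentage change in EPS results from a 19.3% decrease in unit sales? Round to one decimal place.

-45.7%

Contribution at this volume is 16,740 × €49.56 = €829,634.40.
EBIT = €829,634.40 − €271,400 = €558,234.40.
After interest of €208,116.00, pre-tax earnings = €350,118.40.
Degree of combined leverage = contribution ÷ (EBIT − I) = €829,634.40 ÷ €350,118.40 = 2.3696.
%ΔEPS = DCL × %ΔSales = 2.3696 × -19.3% = -45.7%.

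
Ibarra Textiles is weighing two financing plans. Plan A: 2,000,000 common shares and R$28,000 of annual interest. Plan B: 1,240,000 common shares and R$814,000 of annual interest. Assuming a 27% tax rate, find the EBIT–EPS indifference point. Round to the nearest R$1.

R$2,096,421

At indifference, (EBIT − 28,000)(1 − t)/2,000,000 = (EBIT − 814,000)(1 − t)/1,240,000.
Cancelling (1 − t) and cross-multiplying: 1,240,000·(EBIT − 28,000) = 2,000,000·(EBIT − 814,000).
EBIT × (2,000,000 − 1,240,000) = 814,000 × 2,000,000 − 28,000 × 1,240,000 = 1,593,280,000,000, so EBIT = 1,593,280,000,000 ÷ 760,000 = 2,096,421.05.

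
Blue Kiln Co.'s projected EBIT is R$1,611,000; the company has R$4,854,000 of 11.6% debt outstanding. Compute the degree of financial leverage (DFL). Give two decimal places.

1.54

Interest = R$563,064.00.
DFL = EBIT ÷ (EBIT − I) = R$1,611,000 ÷ (R$1,611,000 − R$563,064.00) = R$1,611,000 ÷ R$1,047,936.00 = 1.5373.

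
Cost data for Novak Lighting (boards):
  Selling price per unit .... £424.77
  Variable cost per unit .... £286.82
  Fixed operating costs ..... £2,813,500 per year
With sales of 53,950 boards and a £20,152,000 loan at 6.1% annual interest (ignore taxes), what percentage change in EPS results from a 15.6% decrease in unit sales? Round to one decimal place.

-34.2%

Contribution at this volume is 53,950 × £137.95 = £7,442,402.50.
Operating income = contribution − fixed costs = £7,442,402.50 − £2,813,500 = £4,628,902.50.
Interest = £1,229,272.00, so EBIT − I = £3,399,630.50.
Degree of combined leverage = contribution ÷ (EBIT − I) = £7,442,402.50 ÷ £3,399,630.50 = 2.1892.
EPS therefore changes by 2.1892 × (-15.6%) = -34.2%.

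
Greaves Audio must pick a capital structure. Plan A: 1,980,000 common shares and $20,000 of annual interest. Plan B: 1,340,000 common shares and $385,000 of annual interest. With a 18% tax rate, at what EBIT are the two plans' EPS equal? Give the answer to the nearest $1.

At indifference, (EBIT − 20,000)(1 − t)/1,980,000 = (EBIT − 385,000)(1 − t)/1,340,000.
Cancelling (1 − t) and cross-multiplying: 1,340,000·(EBIT − 20,000) = 1,980,000·(EBIT − 385,000).
Solving, EBIT = (385,000·1,980,000 − 20,000·1,340,000) / (1,980,000 − 1,340,000) = 735,500,000,000 / 640,000 = 1,149,218.75.

$1,149,219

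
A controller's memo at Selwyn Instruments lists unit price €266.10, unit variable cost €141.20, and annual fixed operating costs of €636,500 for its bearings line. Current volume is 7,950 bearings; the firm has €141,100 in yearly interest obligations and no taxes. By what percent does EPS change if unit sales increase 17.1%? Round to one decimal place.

+78.8%

At 7,950 units, contribution = 7,950 × €124.90 = €992,955.00.
Operating income = contribution − fixed costs = €992,955.00 − €636,500 = €356,455.00.
Interest = €141,100.00, so EBIT − I = €215,355.00.
DCL = total CM / (EBIT − I) = €992,955.00 / €215,355.00 = 4.6108.
EPS therefore changes by 4.6108 × (+17.1%) = +78.8%.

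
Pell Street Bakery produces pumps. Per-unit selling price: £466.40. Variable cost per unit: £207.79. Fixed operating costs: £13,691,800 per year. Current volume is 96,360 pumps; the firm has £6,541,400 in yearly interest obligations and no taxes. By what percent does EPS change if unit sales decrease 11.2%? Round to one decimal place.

-59.6%

At 96,360 units, contribution = 96,360 × £258.61 = £24,919,659.60.
Operating income = contribution − fixed costs = £24,919,659.60 − £13,691,800 = £11,227,859.60.
Interest = £6,541,400.00, so EBIT − I = £4,686,459.60.
DCL = total CM / (EBIT − I) = £24,919,659.60 / £4,686,459.60 = 5.3174.
%ΔEPS = DCL × %ΔSales = 5.3174 × -11.2% = -59.6%.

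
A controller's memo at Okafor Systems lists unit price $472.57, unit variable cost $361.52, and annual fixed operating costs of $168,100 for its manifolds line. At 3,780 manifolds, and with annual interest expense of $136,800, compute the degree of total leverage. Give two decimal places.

3.65

Contribution at this volume is 3,780 × $111.05 = $419,769.00.
Operating income = contribution − fixed costs = $419,769.00 − $168,100 = $251,669.00. Interest = $136,800.00, so EBIT − I = $114,869.00.
Degree of total leverage = total CM / (EBIT − interest) = $419,769.00 / $114,869.00 = 3.6543.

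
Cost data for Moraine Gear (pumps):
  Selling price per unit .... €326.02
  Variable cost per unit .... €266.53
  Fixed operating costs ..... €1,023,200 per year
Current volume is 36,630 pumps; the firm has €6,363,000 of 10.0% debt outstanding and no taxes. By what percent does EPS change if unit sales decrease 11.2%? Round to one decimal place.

-47.0%

At 36,630 units, contribution = 36,630 × €59.49 = €2,179,118.70.
Operating income = contribution − fixed costs = €2,179,118.70 − €1,023,200 = €1,155,918.70.
Interest = €636,300.00, so EBIT − I = €519,618.70.
Degree of combined leverage = contribution ÷ (EBIT − I) = €2,179,118.70 ÷ €519,618.70 = 4.1937.
%ΔEPS = DCL × %ΔSales = 4.1937 × -11.2% = -47.0%.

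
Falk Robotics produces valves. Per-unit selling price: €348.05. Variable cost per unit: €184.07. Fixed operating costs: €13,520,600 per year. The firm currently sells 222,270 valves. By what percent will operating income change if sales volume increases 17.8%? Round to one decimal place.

+28.3%

At 222,270 units, contribution = 222,270 × €163.98 = €36,447,834.60.
Operating income = contribution − fixed costs = €36,447,834.60 − €13,520,600 = €22,927,234.60.
DOL = contribution ÷ EBIT = €36,447,834.60 ÷ €22,927,234.60 = 1.5897.
Operating income changes by 1.5897 × +17.8% = +28.3%.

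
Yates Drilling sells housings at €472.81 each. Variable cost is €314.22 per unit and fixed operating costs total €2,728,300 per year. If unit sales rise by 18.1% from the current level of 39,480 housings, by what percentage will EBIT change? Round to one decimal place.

+32.1%

Total contribution margin = 39,480 × €158.59 = €6,261,133.20.
Subtracting fixed costs: EBIT = €6,261,133.20 − €2,728,300 = €3,532,833.20.
Degree of operating leverage = €6,261,133.20 / €3,532,833.20 = 1.7723.
So EBIT moves 1.7723 × (+18.1%) = +32.1%.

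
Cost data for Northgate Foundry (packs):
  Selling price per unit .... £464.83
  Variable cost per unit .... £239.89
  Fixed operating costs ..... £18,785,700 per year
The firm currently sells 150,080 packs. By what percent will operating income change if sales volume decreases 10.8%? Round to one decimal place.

-24.3%

Contribution at this volume is 150,080 × £224.94 = £33,758,995.20.
EBIT = £33,758,995.20 − £18,785,700 = £14,973,295.20.
DOL = contribution ÷ EBIT = £33,758,995.20 ÷ £14,973,295.20 = 2.2546.
So EBIT moves 2.2546 × (-10.8%) = -24.3%.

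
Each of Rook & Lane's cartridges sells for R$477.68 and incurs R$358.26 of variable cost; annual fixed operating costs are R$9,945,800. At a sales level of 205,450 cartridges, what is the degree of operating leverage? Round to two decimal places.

1.68

Total contribution margin = 205,450 × R$119.42 = R$24,534,839.00.
EBIT = R$24,534,839.00 − R$9,945,800 = R$14,589,039.00.
DOL = contribution ÷ EBIT = R$24,534,839.00 ÷ R$14,589,039.00 = 1.6817.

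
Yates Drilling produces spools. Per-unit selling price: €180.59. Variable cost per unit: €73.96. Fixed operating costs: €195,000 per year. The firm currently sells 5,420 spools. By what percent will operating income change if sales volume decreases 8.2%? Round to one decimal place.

At 5,420 units, contribution = 5,420 × €106.63 = €577,934.60.
Subtracting fixed costs: EBIT = €577,934.60 − €195,000 = €382,934.60.
So DOL = total CM / EBIT = €577,934.60 / €382,934.60 = 1.5092.
%ΔEBIT = DOL × %ΔSales = 1.5092 × -8.2% = -12.4%.

-12.4%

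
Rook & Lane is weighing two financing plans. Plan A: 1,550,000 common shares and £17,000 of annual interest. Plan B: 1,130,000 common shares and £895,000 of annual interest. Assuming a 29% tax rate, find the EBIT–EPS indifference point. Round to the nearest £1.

£3,257,238

Set EPS_A = EPS_B: (EBIT − £17,000)(1 − 0.29) ÷ 1,550,000 = (EBIT − £895,000)(1 − 0.29) ÷ 1,130,000.
Cancelling (1 − t) and cross-multiplying: 1,130,000·(EBIT − 17,000) = 1,550,000·(EBIT − 895,000).
Solving, EBIT = (895,000·1,550,000 − 17,000·1,130,000) / (1,550,000 − 1,130,000) = 1,368,040,000,000 / 420,000 = 3,257,238.10.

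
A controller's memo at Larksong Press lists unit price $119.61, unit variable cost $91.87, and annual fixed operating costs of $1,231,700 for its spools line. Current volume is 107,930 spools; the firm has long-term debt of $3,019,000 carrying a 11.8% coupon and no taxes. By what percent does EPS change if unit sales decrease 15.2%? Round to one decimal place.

Total contribution margin = 107,930 × $27.74 = $2,993,978.20.
Operating income = contribution − fixed costs = $2,993,978.20 − $1,231,700 = $1,762,278.20.
Interest = $356,242.00, so EBIT − I = $1,406,036.20.
Degree of combined leverage = contribution ÷ (EBIT − I) = $2,993,978.20 ÷ $1,406,036.20 = 2.1294.
EPS therefore changes by 2.1294 × (-15.2%) = -32.4%.

-32.4%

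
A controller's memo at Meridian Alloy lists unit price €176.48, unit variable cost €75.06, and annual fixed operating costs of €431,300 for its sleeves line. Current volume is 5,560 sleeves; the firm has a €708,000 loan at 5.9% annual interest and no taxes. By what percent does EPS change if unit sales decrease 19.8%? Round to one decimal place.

-122.9%

Total contribution margin = 5,560 × €101.42 = €563,895.20.
EBIT = €563,895.20 − €431,300 = €132,595.20.
Interest = €41,772.00, so EBIT − I = €90,823.20.
DCL = total CM / (EBIT − I) = €563,895.20 / €90,823.20 = 6.2087.
%ΔEPS = DCL × %ΔSales = 6.2087 × -19.8% = -122.9%.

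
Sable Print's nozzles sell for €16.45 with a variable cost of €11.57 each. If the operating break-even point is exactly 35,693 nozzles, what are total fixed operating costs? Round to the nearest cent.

Each unit contributes €16.45 − €11.57 = €4.88.
Since BE = FC / CM, FC = 35,693 × €4.88 = €174,181.84.

€174,181.84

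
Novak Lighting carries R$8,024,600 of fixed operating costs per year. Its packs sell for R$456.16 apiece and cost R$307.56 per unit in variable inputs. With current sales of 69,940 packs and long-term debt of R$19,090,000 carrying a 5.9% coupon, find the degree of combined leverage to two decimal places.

8.37

Total contribution margin = 69,940 × R$148.60 = R$10,393,084.00.
EBIT = R$10,393,084.00 − R$8,024,600 = R$2,368,484.00. Interest = R$1,126,310.00, so EBIT − I = R$1,242,174.00.
DCL = contribution ÷ (EBIT − I) = R$10,393,084.00 ÷ R$1,242,174.00 = 8.3669.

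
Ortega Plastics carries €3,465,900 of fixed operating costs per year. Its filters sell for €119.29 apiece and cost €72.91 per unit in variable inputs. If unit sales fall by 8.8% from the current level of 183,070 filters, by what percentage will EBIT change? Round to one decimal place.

-14.9%

Total contribution margin = 183,070 × €46.38 = €8,490,786.60.
EBIT = €8,490,786.60 − €3,465,900 = €5,024,886.60.
DOL = contribution ÷ EBIT = €8,490,786.60 ÷ €5,024,886.60 = 1.6897.
Operating income changes by 1.6897 × -8.8% = -14.9%.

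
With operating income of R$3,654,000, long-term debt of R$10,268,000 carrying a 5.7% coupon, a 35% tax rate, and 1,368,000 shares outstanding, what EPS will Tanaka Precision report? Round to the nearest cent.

Pre-tax income = R$3,654,000 − R$585,276.00 = R$3,068,724.00.
Net income = R$3,068,724.00 × (1 − 0.35) = R$1,994,670.60.
EPS = R$1,994,670.60 ÷ 1,368,000 = R$1.46.

R$1.46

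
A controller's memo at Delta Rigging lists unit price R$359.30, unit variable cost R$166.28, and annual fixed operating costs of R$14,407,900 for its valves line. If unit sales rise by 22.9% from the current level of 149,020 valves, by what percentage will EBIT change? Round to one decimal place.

Total contribution margin = 149,020 × R$193.02 = R$28,763,840.40.
EBIT = R$28,763,840.40 − R$14,407,900 = R$14,355,940.40.
DOL = contribution ÷ EBIT = R$28,763,840.40 ÷ R$14,355,940.40 = 2.0036.
Operating income changes by 2.0036 × +22.9% = +45.9%.

+45.9%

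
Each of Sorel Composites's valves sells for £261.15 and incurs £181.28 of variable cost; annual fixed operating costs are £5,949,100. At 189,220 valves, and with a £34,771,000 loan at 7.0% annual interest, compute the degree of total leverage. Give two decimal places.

2.25

Contribution at this volume is 189,220 × £79.87 = £15,113,001.40.
Subtracting fixed costs: EBIT = £15,113,001.40 − £5,949,100 = £9,163,901.40. Interest = £2,433,970.00.
DOL = £15,113,001.40 ÷ £9,163,901.40 = 1.6492; DFL = £9,163,901.40 ÷ £6,729,931.40 = 1.3617.
DCL = DOL × DFL = 1.6492 × 1.3617 = 2.2457.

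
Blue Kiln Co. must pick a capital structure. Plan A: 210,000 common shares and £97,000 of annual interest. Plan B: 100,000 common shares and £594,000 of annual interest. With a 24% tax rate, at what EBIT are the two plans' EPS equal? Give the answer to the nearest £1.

Set EPS_A = EPS_B: (EBIT − £97,000)(1 − 0.24) ÷ 210,000 = (EBIT − £594,000)(1 − 0.24) ÷ 100,000.
The (1 − t) factor cancels: (EBIT − 97,000) × 100,000 = (EBIT − 594,000) × 210,000.
Solving, EBIT = (594,000·210,000 − 97,000·100,000) / (210,000 − 100,000) = 115,040,000,000 / 110,000 = 1,045,818.18.

£1,045,818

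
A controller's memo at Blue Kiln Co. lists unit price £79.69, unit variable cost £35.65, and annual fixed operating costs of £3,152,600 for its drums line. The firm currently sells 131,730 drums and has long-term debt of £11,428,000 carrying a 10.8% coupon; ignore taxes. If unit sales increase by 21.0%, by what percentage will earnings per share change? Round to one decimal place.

Contribution at this volume is 131,730 × £44.04 = £5,801,389.20.
Subtracting fixed costs: EBIT = £5,801,389.20 − £3,152,600 = £2,648,789.20.
Interest = £1,234,224.00, so EBIT − I = £1,414,565.20.
DCL = total CM / (EBIT − I) = £5,801,389.20 / £1,414,565.20 = 4.1012.
EPS therefore changes by 4.1012 × (+21.0%) = +86.1%.

+86.1%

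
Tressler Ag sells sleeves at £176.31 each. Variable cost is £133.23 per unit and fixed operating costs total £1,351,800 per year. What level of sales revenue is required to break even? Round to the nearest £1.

£5,532,402

CM per unit = £176.31 − £133.23 = £43.08; CM ratio = £43.08 / £176.31 = 0.2443.
Break-even revenue = fixed costs × price ÷ CM = £1,351,800 × £176.31 ÷ £43.08 = £5,532,402.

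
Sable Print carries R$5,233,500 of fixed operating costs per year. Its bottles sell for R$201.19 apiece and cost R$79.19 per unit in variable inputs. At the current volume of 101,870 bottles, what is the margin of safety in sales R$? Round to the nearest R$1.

R$11,864,669

Each unit contributes R$201.19 − R$79.19 = R$122.00. Break-even units = R$5,233,500 ÷ R$122.00 = 42,897.54; break-even revenue = 42,897.54 × R$201.19 = R$8,630,556.27.
Current sales = 101,870 × R$201.19 = R$20,495,225.30.
Margin of safety = R$20,495,225.30 − R$8,630,556.27 = R$11,864,669.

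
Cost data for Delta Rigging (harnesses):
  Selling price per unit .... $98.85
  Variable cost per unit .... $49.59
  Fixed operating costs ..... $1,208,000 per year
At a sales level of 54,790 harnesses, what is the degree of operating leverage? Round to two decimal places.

1.81

Total contribution margin = 54,790 × $49.26 = $2,698,955.40.
EBIT = $2,698,955.40 − $1,208,000 = $1,490,955.40.
Degree of operating leverage = $2,698,955.40 / $1,490,955.40 = 1.8102.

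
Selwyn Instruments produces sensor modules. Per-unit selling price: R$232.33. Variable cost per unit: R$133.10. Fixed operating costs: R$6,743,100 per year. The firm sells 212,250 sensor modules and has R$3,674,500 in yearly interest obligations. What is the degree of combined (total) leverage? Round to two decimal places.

1.98

At 212,250 units, contribution = 212,250 × R$99.23 = R$21,061,567.50.
EBIT = R$21,061,567.50 − R$6,743,100 = R$14,318,467.50. Interest = R$3,674,500.00, so EBIT − I = R$10,643,967.50.
DCL = contribution ÷ (EBIT − I) = R$21,061,567.50 ÷ R$10,643,967.50 = 1.9787.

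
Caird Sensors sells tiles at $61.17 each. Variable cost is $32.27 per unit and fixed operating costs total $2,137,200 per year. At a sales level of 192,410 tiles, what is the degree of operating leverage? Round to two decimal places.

1.62

Contribution at this volume is 192,410 × $28.90 = $5,560,649.00.
EBIT = $5,560,649.00 − $2,137,200 = $3,423,449.00.
Degree of operating leverage = $5,560,649.00 / $3,423,449.00 = 1.6243.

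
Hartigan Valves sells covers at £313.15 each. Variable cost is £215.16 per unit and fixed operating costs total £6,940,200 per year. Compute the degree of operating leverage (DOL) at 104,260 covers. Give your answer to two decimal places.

3.12

Total contribution margin = 104,260 × £97.99 = £10,216,437.40.
Subtracting fixed costs: EBIT = £10,216,437.40 − £6,940,200 = £3,276,237.40.
So DOL = total CM / EBIT = £10,216,437.40 / £3,276,237.40 = 3.1183.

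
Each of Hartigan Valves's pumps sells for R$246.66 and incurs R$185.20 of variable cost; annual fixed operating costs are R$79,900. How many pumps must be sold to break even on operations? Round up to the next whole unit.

1,301 pumps

Unit CM = price − variable cost = R$246.66 − R$185.20 = R$61.46.
Break-even Q = R$79,900 / R$61.46 = 1,300.03 → 1,301 pumps.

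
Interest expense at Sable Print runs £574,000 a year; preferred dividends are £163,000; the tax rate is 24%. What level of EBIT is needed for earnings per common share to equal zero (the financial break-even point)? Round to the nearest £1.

Grossing the preferred dividend up to pre-tax terms: £163,000 / (1 − 0.24) = £214,473.68.
EPS = 0 when EBIT covers interest plus the pre-tax preferred burden: £574,000 + £214,473.68 = £788,473.68.

£788,474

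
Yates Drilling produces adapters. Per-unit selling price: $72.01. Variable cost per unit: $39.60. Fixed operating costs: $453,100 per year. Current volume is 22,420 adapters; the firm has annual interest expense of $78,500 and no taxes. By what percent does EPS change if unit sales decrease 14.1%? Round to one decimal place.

Contribution at this volume is 22,420 × $32.41 = $726,632.20.
Subtracting fixed costs: EBIT = $726,632.20 − $453,100 = $273,532.20.
After interest of $78,500.00, pre-tax earnings = $195,032.20.
Degree of combined leverage = contribution ÷ (EBIT − I) = $726,632.20 ÷ $195,032.20 = 3.7257.
%ΔEPS = DCL × %ΔSales = 3.7257 × -14.1% = -52.5%.

-52.5%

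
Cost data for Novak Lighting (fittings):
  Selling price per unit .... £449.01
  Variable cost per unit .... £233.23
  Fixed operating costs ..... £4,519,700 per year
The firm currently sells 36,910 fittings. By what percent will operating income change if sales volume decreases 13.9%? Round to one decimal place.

Total contribution margin = 36,910 × £215.78 = £7,964,439.80.
EBIT = £7,964,439.80 − £4,519,700 = £3,444,739.80.
DOL = contribution ÷ EBIT = £7,964,439.80 ÷ £3,444,739.80 = 2.3121.
Operating income changes by 2.3121 × -13.9% = -32.1%.

-32.1%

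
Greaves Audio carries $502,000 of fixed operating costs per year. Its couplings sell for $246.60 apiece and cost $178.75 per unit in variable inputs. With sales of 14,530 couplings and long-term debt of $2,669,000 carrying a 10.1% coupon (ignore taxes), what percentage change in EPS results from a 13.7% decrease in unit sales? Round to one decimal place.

At 14,530 units, contribution = 14,530 × $67.85 = $985,860.50.
EBIT = $985,860.50 − $502,000 = $483,860.50.
After interest of $269,569.00, pre-tax earnings = $214,291.50.
DCL = total CM / (EBIT − I) = $985,860.50 / $214,291.50 = 4.6006.
EPS therefore changes by 4.6006 × (-13.7%) = -63.0%.

-63.0%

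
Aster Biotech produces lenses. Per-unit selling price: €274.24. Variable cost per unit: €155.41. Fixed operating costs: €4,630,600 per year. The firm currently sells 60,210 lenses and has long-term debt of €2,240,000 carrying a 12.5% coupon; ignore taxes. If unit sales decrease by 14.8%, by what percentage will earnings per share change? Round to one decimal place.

-47.2%

Contribution at this volume is 60,210 × €118.83 = €7,154,754.30.
Operating income = contribution − fixed costs = €7,154,754.30 − €4,630,600 = €2,524,154.30.
Interest = €280,000.00, so EBIT − I = €2,244,154.30.
Degree of combined leverage = contribution ÷ (EBIT − I) = €7,154,754.30 ÷ €2,244,154.30 = 3.1882.
%ΔEPS = DCL × %ΔSales = 3.1882 × -14.8% = -47.2%.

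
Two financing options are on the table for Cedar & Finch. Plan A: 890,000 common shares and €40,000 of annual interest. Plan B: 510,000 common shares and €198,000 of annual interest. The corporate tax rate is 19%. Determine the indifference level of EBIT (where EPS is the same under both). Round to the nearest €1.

€410,053

At indifference, (EBIT − 40,000)(1 − t)/890,000 = (EBIT − 198,000)(1 − t)/510,000.
The (1 − t) factor cancels: (EBIT − 40,000) × 510,000 = (EBIT − 198,000) × 890,000.
EBIT × (890,000 − 510,000) = 198,000 × 890,000 − 40,000 × 510,000 = 155,820,000,000, so EBIT = 155,820,000,000 ÷ 380,000 = 410,052.63.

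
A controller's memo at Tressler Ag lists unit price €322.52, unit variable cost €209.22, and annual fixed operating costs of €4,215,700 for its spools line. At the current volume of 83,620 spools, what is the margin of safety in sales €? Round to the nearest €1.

Contribution margin per unit = €322.52 − €209.22 = €113.30. Break-even units = €4,215,700 ÷ €113.30 = 37,208.30; break-even revenue = 37,208.30 × €322.52 = €12,000,419.81.
Current sales = 83,620 × €322.52 = €26,969,122.40.
Margin of safety = €26,969,122.40 − €12,000,419.81 = €14,968,703.

€14,968,703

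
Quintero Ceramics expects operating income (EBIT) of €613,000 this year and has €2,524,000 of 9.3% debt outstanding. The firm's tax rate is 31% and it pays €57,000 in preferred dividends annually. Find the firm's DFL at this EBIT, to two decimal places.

2.07

Annual interest charges come to €234,732.00.
Preferred dividends grossed up pre-tax: €57,000 / (1 − 0.31) = €82,608.70.
DFL = EBIT ÷ [EBIT − I − D_p/(1−t)] = €613,000 ÷ [€613,000 − €234,732.00 − €82,608.70] = €613,000 ÷ €295,659.30 = 2.0733.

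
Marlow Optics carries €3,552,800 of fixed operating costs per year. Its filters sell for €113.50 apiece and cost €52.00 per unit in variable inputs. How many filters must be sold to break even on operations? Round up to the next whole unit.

57,770 filters

Each unit contributes €113.50 − €52.00 = €61.50.
Break-even volume = fixed costs ÷ CM per unit = €3,552,800 ÷ €61.50 = 57,769.11, so 57,770 filters.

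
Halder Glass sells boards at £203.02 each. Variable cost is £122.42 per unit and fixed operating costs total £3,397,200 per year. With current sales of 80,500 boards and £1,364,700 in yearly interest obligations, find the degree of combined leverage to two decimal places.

Contribution at this volume is 80,500 × £80.60 = £6,488,300.00.
EBIT = £6,488,300.00 − £3,397,200 = £3,091,100.00. Interest = £1,364,700.00.
DOL = £6,488,300.00 ÷ £3,091,100.00 = 2.0990; DFL = £3,091,100.00 ÷ £1,726,400.00 = 1.7905.
DCL = DOL × DFL = 2.0990 × 1.7905 = 3.7583.

3.76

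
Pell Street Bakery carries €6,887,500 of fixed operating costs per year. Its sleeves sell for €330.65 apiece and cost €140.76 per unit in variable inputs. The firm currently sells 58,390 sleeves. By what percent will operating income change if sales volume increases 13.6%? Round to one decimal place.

At 58,390 units, contribution = 58,390 × €189.89 = €11,087,677.10.
Operating income = contribution − fixed costs = €11,087,677.10 − €6,887,500 = €4,200,177.10.
So DOL = total CM / EBIT = €11,087,677.10 / €4,200,177.10 = 2.6398.
Operating income changes by 2.6398 × +13.6% = +35.9%.

+35.9%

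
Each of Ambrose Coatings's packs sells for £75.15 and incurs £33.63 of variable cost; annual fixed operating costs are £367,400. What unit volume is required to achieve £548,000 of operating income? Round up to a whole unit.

Contribution margin per unit = £75.15 − £33.63 = £41.52.
Need Q such that Q × £41.52 − £367,400 = £548,000, i.e. Q = £915,400 / £41.52 = 22,047.21 → 22,048.

22,048 packs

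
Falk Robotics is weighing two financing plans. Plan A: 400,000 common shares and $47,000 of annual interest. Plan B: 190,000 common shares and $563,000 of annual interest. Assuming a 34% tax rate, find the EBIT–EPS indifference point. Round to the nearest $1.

$1,029,857

Set EPS_A = EPS_B: (EBIT − $47,000)(1 − 0.34) ÷ 400,000 = (EBIT − $563,000)(1 − 0.34) ÷ 190,000.
Cancelling (1 − t) and cross-multiplying: 190,000·(EBIT − 47,000) = 400,000·(EBIT − 563,000).
EBIT × (400,000 − 190,000) = 563,000 × 400,000 − 47,000 × 190,000 = 216,270,000,000, so EBIT = 216,270,000,000 ÷ 210,000 = 1,029,857.14.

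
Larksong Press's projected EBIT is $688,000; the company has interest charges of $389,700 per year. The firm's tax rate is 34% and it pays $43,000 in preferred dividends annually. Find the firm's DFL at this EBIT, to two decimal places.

Annual interest charges come to $389,700.00.
Preferred dividends grossed up pre-tax: $43,000 / (1 − 0.34) = $65,151.52.
DFL = EBIT ÷ [EBIT − I − D_p/(1−t)] = $688,000 ÷ [$688,000 − $389,700.00 − $65,151.52] = $688,000 ÷ $233,148.48 = 2.9509.

2.95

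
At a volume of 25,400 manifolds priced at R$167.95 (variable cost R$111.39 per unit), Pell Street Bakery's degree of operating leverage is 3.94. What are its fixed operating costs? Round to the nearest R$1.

R$1,071,999

Contribution at this volume is 25,400 × R$56.56 = R$1,436,624.00.
Since DOL = CM ÷ EBIT, EBIT = R$1,436,624.00 ÷ 3.94 = R$364,625.38.
Fixed costs = CM − EBIT = R$1,436,624.00 − R$364,625.38 = R$1,071,999.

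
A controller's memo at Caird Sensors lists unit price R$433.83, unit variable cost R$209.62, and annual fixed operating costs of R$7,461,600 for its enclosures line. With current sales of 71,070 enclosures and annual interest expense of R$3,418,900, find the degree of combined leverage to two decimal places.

Total contribution margin = 71,070 × R$224.21 = R$15,934,604.70.
Subtracting fixed costs: EBIT = R$15,934,604.70 − R$7,461,600 = R$8,473,004.70. Interest = R$3,418,900.00, so EBIT − I = R$5,054,104.70.
DCL = contribution ÷ (EBIT − I) = R$15,934,604.70 ÷ R$5,054,104.70 = 3.1528.

3.15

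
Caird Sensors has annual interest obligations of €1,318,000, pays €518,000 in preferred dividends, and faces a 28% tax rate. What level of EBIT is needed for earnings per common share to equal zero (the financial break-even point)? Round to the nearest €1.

€2,037,444

Grossing the preferred dividend up to pre-tax terms: €518,000 / (1 − 0.28) = €719,444.44.
Financial break-even EBIT = interest + D_p ÷ (1 − t) = €1,318,000 + €719,444.44 = €2,037,444.44.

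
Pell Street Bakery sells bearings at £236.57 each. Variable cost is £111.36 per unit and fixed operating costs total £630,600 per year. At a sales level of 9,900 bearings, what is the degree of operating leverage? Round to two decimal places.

2.04

Contribution at this volume is 9,900 × £125.21 = £1,239,579.00.
Operating income = contribution − fixed costs = £1,239,579.00 − £630,600 = £608,979.00.
DOL = contribution ÷ EBIT = £1,239,579.00 ÷ £608,979.00 = 2.0355.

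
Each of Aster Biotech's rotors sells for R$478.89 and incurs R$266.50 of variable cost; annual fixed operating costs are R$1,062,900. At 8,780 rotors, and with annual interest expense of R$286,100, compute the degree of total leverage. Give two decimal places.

3.62

Contribution at this volume is 8,780 × R$212.39 = R$1,864,784.20.
Operating income = contribution − fixed costs = R$1,864,784.20 − R$1,062,900 = R$801,884.20. Interest = R$286,100.00, so EBIT − I = R$515,784.20.
Degree of total leverage = total CM / (EBIT − interest) = R$1,864,784.20 / R$515,784.20 = 3.6154.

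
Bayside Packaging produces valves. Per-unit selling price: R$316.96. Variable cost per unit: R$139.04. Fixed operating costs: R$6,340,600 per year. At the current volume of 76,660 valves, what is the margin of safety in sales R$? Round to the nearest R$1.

R$13,002,534

Contribution margin per unit = R$316.96 − R$139.04 = R$177.92. Break-even units = R$6,340,600 ÷ R$177.92 = 35,637.37; break-even revenue = 35,637.37 × R$316.96 = R$11,295,619.24.
Current sales = 76,660 × R$316.96 = R$24,298,153.60.
Margin of safety = R$24,298,153.60 − R$11,295,619.24 = R$13,002,534.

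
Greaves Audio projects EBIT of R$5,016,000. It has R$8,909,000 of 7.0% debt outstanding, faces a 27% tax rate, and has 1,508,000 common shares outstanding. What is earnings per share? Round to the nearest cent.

Interest = R$623,630.00, so EBT = R$5,016,000 − R$623,630.00 = R$4,392,370.00.
Net income = R$4,392,370.00 × (1 − 0.27) = R$3,206,430.10.
Per share: R$3,206,430.10 / 1,508,000 shares = R$2.13.

R$2.13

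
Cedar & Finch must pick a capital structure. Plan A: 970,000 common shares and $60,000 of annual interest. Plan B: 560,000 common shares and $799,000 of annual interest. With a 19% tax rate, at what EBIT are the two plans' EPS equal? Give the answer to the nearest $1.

At indifference, (EBIT − 60,000)(1 − t)/970,000 = (EBIT − 799,000)(1 − t)/560,000.
The (1 − t) factor cancels: (EBIT − 60,000) × 560,000 = (EBIT − 799,000) × 970,000.
EBIT × (970,000 − 560,000) = 799,000 × 970,000 − 60,000 × 560,000 = 741,430,000,000, so EBIT = 741,430,000,000 ÷ 410,000 = 1,808,365.85.

$1,808,366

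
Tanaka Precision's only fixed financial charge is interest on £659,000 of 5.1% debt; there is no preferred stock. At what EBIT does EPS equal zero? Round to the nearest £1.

£33,609

Annual interest = 5.1% × £659,000 = £33,609.00.
With no preferred dividends, EPS = 0 when EBIT exactly covers interest, so the financial break-even EBIT is £33,609.00.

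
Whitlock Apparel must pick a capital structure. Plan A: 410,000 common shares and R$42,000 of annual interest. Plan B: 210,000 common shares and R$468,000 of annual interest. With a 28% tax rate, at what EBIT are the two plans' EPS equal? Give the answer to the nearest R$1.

At indifference, (EBIT − 42,000)(1 − t)/410,000 = (EBIT − 468,000)(1 − t)/210,000.
Cancelling (1 − t) and cross-multiplying: 210,000·(EBIT − 42,000) = 410,000·(EBIT − 468,000).
Solving, EBIT = (468,000·410,000 − 42,000·210,000) / (410,000 − 210,000) = 183,060,000,000 / 200,000 = 915,300.00.

R$915,300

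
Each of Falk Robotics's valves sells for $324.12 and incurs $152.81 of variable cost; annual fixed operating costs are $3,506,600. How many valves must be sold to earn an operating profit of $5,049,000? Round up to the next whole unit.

49,943 valves

Each unit contributes $324.12 − $152.81 = $171.31.
Required volume = (fixed costs + target profit) ÷ CM = ($3,506,600 + $5,049,000) ÷ $171.31 = 49,942.21, so 49,943 valves.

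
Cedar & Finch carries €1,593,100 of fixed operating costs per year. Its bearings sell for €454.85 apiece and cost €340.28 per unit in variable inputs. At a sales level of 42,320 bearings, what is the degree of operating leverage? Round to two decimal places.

1.49

Contribution at this volume is 42,320 × €114.57 = €4,848,602.40.
Operating income = contribution − fixed costs = €4,848,602.40 − €1,593,100 = €3,255,502.40.
DOL = contribution ÷ EBIT = €4,848,602.40 ÷ €3,255,502.40 = 1.4894.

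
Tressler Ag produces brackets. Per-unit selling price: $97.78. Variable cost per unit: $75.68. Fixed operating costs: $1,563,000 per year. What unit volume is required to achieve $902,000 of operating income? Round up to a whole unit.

111,539 brackets

Contribution margin per unit = $97.78 − $75.68 = $22.10.
Required volume = (fixed costs + target profit) ÷ CM = ($1,563,000 + $902,000) ÷ $22.10 = 111,538.46, so 111,539 brackets.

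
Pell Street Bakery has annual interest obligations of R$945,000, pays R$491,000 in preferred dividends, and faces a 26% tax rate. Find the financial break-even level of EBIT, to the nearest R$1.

R$1,608,514

Preferred dividends are paid after tax, so their pre-tax equivalent is R$491,000 ÷ (1 − 0.26) = R$663,513.51.
Financial break-even EBIT = interest + D_p ÷ (1 − t) = R$945,000 + R$663,513.51 = R$1,608,513.51.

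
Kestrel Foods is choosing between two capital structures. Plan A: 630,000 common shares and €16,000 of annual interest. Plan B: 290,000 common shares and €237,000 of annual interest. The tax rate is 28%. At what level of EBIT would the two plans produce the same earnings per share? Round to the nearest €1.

At indifference, (EBIT − 16,000)(1 − t)/630,000 = (EBIT − 237,000)(1 − t)/290,000.
Cancelling (1 − t) and cross-multiplying: 290,000·(EBIT − 16,000) = 630,000·(EBIT − 237,000).
Solving, EBIT = (237,000·630,000 − 16,000·290,000) / (630,000 − 290,000) = 144,670,000,000 / 340,000 = 425,500.00.

€425,500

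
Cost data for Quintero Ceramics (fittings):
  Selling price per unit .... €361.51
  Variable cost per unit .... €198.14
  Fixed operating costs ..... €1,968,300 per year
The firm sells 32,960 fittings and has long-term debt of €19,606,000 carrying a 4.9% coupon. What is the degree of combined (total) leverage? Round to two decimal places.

2.19

At 32,960 units, contribution = 32,960 × €163.37 = €5,384,675.20.
Operating income = contribution − fixed costs = €5,384,675.20 − €1,968,300 = €3,416,375.20. Interest = €960,694.00.
DOL = €5,384,675.20 ÷ €3,416,375.20 = 1.5761; DFL = €3,416,375.20 ÷ €2,455,681.20 = 1.3912.
Combined leverage = 1.5761 × 1.3912 = 2.1927.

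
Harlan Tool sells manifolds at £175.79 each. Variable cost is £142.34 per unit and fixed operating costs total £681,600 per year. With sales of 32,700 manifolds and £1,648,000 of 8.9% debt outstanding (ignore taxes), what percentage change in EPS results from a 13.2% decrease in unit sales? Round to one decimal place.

-54.4%

Total contribution margin = 32,700 × £33.45 = £1,093,815.00.
EBIT = £1,093,815.00 − £681,600 = £412,215.00.
After interest of £146,672.00, pre-tax earnings = £265,543.00.
Degree of combined leverage = contribution ÷ (EBIT − I) = £1,093,815.00 ÷ £265,543.00 = 4.1192.
%ΔEPS = DCL × %ΔSales = 4.1192 × -13.2% = -54.4%.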